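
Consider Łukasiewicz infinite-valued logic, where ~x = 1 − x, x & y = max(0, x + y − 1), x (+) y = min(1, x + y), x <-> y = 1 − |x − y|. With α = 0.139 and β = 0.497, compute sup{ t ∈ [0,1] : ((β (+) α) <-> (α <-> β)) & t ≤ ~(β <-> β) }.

0.006

β (+) α = min(1, 0.497 + 0.139) = min(1, 0.636) = 0.636
α <-> β = 1 − |0.139 − 0.497| = 1 − 0.358 = 0.642
(β (+) α) <-> (α <-> β) = 1 − |0.636 − 0.642| = 1 − 0.006 = 0.994
So the left factor is (β (+) α) <-> (α <-> β) = 0.994.
β <-> β = 1 − |0.497 − 0.497| = 1 − 0.000 = 1.000
~(β <-> β) = 1 − 1.000 = 0.000
So the right-hand bound is ~(β <-> β) = 0.000.
The residuum of the Łukasiewicz t-norm gives the supremum: min(1, 1 − 0.994 + 0.000).
1 − 0.994 + 0.000 = 0.006, so t = min(1, 0.006) = 0.006.
Check: 0.994 & 0.006 = max(0, 0.000) = 0.000 ≤ 0.000.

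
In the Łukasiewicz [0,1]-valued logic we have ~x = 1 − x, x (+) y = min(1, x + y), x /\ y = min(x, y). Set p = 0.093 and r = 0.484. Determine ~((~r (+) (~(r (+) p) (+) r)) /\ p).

0.907

~r = 1 − 0.484 = 0.516
r (+) p = min(1, 0.484 + 0.093) = min(1, 0.577) = 0.577
~(r (+) p) = 1 − 0.577 = 0.423
~(r (+) p) (+) r = min(1, 0.423 + 0.484) = min(1, 0.907) = 0.907
~r (+) (~(r (+) p) (+) r) = min(1, 0.516 + 0.907) = min(1, 1.423) = 1.000
(~r (+) (~(r (+) p) (+) r)) /\ p = min(1.000, 0.093) = 0.093
~((~r (+) (~(r (+) p) (+) r)) /\ p) = 1 − 0.093 = 0.907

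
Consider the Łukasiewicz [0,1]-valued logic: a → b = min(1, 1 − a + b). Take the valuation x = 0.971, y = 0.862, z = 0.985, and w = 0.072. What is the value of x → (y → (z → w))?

z → w = min(1, 1 − 0.985 + 0.072) = min(1, 0.087) = 0.087
y → (z → w) = min(1, 1 − 0.862 + 0.087) = min(1, 0.225) = 0.225
x → (y → (z → w)) = min(1, 1 − 0.971 + 0.225) = min(1, 0.254) = 0.254

0.254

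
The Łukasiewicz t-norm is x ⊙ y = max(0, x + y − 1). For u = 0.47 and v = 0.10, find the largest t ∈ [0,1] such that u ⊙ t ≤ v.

0.63

The residuum of the Łukasiewicz t-norm gives the supremum: min(1, 1 − 0.47 + 0.10).
1 − 0.47 + 0.10 = 0.63, so t = min(1, 0.63) = 0.63.
Check: 0.47 ⊙ 0.63 = max(0, 0.10) = 0.10 ≤ 0.10.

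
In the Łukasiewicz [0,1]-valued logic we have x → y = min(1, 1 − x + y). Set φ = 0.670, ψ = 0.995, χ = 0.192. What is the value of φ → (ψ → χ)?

0.527

ψ → χ = min(1, 1 − 0.995 + 0.192) = min(1, 0.197) = 0.197
φ → (ψ → χ) = min(1, 1 − 0.670 + 0.197) = min(1, 0.527) = 0.527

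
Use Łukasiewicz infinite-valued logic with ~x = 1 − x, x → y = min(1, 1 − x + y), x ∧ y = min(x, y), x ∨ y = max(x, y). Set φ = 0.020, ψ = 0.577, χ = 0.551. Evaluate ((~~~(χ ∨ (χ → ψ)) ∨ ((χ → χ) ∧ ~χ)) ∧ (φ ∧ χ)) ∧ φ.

χ → ψ = min(1, 1 − 0.551 + 0.577) = min(1, 1.026) = 1.000
χ ∨ (χ → ψ) = max(0.551, 1.000) = 1.000
~(χ ∨ (χ → ψ)) = 1 − 1.000 = 0.000
~~(χ ∨ (χ → ψ)) = 1 − 0.000 = 1.000
~~~(χ ∨ (χ → ψ)) = 1 − 1.000 = 0.000
χ → χ = min(1, 1 − 0.551 + 0.551) = min(1, 1.000) = 1.000
~χ = 1 − 0.551 = 0.449
(χ → χ) ∧ ~χ = min(1.000, 0.449) = 0.449
~~~(χ ∨ (χ → ψ)) ∨ ((χ → χ) ∧ ~χ) = max(0.000, 0.449) = 0.449
φ ∧ χ = min(0.020, 0.551) = 0.020
(~~~(χ ∨ (χ → ψ)) ∨ ((χ → χ) ∧ ~χ)) ∧ (φ ∧ χ) = min(0.449, 0.020) = 0.020
((~~~(χ ∨ (χ → ψ)) ∨ ((χ → χ) ∧ ~χ)) ∧ (φ ∧ χ)) ∧ φ = min(0.020, 0.020) = 0.020

0.020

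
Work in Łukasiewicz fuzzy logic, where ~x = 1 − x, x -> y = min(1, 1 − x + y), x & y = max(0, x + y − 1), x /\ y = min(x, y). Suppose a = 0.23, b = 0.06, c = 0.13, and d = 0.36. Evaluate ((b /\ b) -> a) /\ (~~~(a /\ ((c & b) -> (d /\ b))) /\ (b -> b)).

0.77

b /\ b = min(0.06, 0.06) = 0.06
(b /\ b) -> a = min(1, 1 − 0.06 + 0.23) = min(1, 1.17) = 1.00
c & b = max(0, 0.13 + 0.06 − 1) = max(0, -0.81) = 0.00
d /\ b = min(0.36, 0.06) = 0.06
(c & b) -> (d /\ b) = min(1, 1 − 0.00 + 0.06) = min(1, 1.06) = 1.00
a /\ ((c & b) -> (d /\ b)) = min(0.23, 1.00) = 0.23
~(a /\ ((c & b) -> (d /\ b))) = 1 − 0.23 = 0.77
~~(a /\ ((c & b) -> (d /\ b))) = 1 − 0.77 = 0.23
~~~(a /\ ((c & b) -> (d /\ b))) = 1 − 0.23 = 0.77
b -> b = min(1, 1 − 0.06 + 0.06) = min(1, 1.00) = 1.00
~~~(a /\ ((c & b) -> (d /\ b))) /\ (b -> b) = min(0.77, 1.00) = 0.77
((b /\ b) -> a) /\ (~~~(a /\ ((c & b) -> (d /\ b))) /\ (b -> b)) = min(1.00, 0.77) = 0.77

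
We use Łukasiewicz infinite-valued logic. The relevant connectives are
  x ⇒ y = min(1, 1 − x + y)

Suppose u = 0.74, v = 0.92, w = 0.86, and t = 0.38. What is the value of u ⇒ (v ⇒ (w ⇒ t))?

w ⇒ t = min(1, 1 − 0.86 + 0.38) = min(1, 0.52) = 0.52
v ⇒ (w ⇒ t) = min(1, 1 − 0.92 + 0.52) = min(1, 0.60) = 0.60
u ⇒ (v ⇒ (w ⇒ t)) = min(1, 1 − 0.74 + 0.60) = min(1, 0.86) = 0.86

0.86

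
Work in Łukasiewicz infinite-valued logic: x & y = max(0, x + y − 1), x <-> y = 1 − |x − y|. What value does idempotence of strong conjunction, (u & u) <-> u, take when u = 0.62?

u & u = max(0, 0.62 + 0.62 − 1) = max(0, 0.24) = 0.24
(u & u) <-> u = 1 − |0.24 − 0.62| = 1 − 0.38 = 0.62
(The value 0.62 < 1 shows this instance is not satisfied; fails in Ł∞ since a ⊗ a = max(0, 2a−1) ≠ a in general.)

0.62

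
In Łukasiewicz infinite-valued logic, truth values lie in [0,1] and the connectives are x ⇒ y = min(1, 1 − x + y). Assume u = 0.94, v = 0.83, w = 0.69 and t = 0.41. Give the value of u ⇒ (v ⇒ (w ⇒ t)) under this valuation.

w ⇒ t = min(1, 1 − 0.69 + 0.41) = min(1, 0.72) = 0.72
v ⇒ (w ⇒ t) = min(1, 1 − 0.83 + 0.72) = min(1, 0.89) = 0.89
u ⇒ (v ⇒ (w ⇒ t)) = min(1, 1 − 0.94 + 0.89) = min(1, 0.95) = 0.95

0.95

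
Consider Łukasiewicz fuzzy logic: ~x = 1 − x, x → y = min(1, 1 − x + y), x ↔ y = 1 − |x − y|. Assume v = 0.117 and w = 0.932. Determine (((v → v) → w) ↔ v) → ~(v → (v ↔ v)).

v → v = min(1, 1 − 0.117 + 0.117) = min(1, 1.000) = 1.000
(v → v) → w = min(1, 1 − 1.000 + 0.932) = min(1, 0.932) = 0.932
((v → v) → w) ↔ v = 1 − |0.932 − 0.117| = 1 − 0.815 = 0.185
v ↔ v = 1 − |0.117 − 0.117| = 1 − 0.000 = 1.000
v → (v ↔ v) = min(1, 1 − 0.117 + 1.000) = min(1, 1.883) = 1.000
~(v → (v ↔ v)) = 1 − 1.000 = 0.000
(((v → v) → w) ↔ v) → ~(v → (v ↔ v)) = min(1, 1 − 0.185 + 0.000) = min(1, 0.815) = 0.815

0.815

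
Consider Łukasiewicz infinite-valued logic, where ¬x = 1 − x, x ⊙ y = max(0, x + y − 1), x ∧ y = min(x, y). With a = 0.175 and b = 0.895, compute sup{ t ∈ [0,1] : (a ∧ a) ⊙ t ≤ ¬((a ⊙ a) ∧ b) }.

a ∧ a = min(0.175, 0.175) = 0.175
So the left factor is a ∧ a = 0.175.
a ⊙ a = max(0, 0.175 + 0.175 − 1) = max(0, -0.650) = 0.000
(a ⊙ a) ∧ b = min(0.000, 0.895) = 0.000
¬((a ⊙ a) ∧ b) = 1 − 0.000 = 1.000
So the right-hand bound is ¬((a ⊙ a) ∧ b) = 1.000.
The residuum of the Łukasiewicz t-norm gives the supremum: min(1, 1 − 0.175 + 1.000).
1 − 0.175 + 1.000 = 1.825, so t = min(1, 1.825) = 1.000.
Check: 0.175 ⊙ 1.000 = max(0, 0.175) = 0.175 ≤ 1.000.

1.000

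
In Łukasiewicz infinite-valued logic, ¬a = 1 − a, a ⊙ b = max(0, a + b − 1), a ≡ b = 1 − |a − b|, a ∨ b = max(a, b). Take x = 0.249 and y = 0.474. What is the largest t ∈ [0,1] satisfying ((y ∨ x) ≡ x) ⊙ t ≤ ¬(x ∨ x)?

0.976

y ∨ x = max(0.474, 0.249) = 0.474
(y ∨ x) ≡ x = 1 − |0.474 − 0.249| = 1 − 0.225 = 0.775
So the left factor is (y ∨ x) ≡ x = 0.775.
x ∨ x = max(0.249, 0.249) = 0.249
¬(x ∨ x) = 1 − 0.249 = 0.751
So the right-hand bound is ¬(x ∨ x) = 0.751.
The residuum of the Łukasiewicz t-norm gives the supremum: min(1, 1 − 0.775 + 0.751).
1 − 0.775 + 0.751 = 0.976, so t = min(1, 0.976) = 0.976.
Check: 0.775 ⊙ 0.976 = max(0, 0.751) = 0.751 ≤ 0.751.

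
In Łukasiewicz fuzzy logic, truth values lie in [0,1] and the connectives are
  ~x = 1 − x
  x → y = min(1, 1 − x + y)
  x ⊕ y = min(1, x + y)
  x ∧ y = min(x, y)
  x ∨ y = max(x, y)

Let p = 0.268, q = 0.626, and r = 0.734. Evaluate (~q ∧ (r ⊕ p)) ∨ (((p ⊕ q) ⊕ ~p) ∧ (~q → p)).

0.894

~q = 1 − 0.626 = 0.374
r ⊕ p = min(1, 0.734 + 0.268) = min(1, 1.002) = 1.000
~q ∧ (r ⊕ p) = min(0.374, 1.000) = 0.374
p ⊕ q = min(1, 0.268 + 0.626) = min(1, 0.894) = 0.894
~p = 1 − 0.268 = 0.732
(p ⊕ q) ⊕ ~p = min(1, 0.894 + 0.732) = min(1, 1.626) = 1.000
~q → p = min(1, 1 − 0.374 + 0.268) = min(1, 0.894) = 0.894
((p ⊕ q) ⊕ ~p) ∧ (~q → p) = min(1.000, 0.894) = 0.894
(~q ∧ (r ⊕ p)) ∨ (((p ⊕ q) ⊕ ~p) ∧ (~q → p)) = max(0.374, 0.894) = 0.894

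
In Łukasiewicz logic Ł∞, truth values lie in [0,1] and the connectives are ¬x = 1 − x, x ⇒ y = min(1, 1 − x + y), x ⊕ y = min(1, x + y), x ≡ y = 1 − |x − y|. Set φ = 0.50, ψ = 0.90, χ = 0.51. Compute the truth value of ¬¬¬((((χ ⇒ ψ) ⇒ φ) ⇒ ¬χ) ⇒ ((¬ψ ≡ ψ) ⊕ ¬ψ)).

χ ⇒ ψ = min(1, 1 − 0.51 + 0.90) = min(1, 1.39) = 1.00
(χ ⇒ ψ) ⇒ φ = min(1, 1 − 1.00 + 0.50) = min(1, 0.50) = 0.50
¬χ = 1 − 0.51 = 0.49
((χ ⇒ ψ) ⇒ φ) ⇒ ¬χ = min(1, 1 − 0.50 + 0.49) = min(1, 0.99) = 0.99
¬ψ = 1 − 0.90 = 0.10
¬ψ ≡ ψ = 1 − |0.10 − 0.90| = 1 − 0.80 = 0.20
(¬ψ ≡ ψ) ⊕ ¬ψ = min(1, 0.20 + 0.10) = min(1, 0.30) = 0.30
(((χ ⇒ ψ) ⇒ φ) ⇒ ¬χ) ⇒ ((¬ψ ≡ ψ) ⊕ ¬ψ) = min(1, 1 − 0.99 + 0.30) = min(1, 0.31) = 0.31
¬((((χ ⇒ ψ) ⇒ φ) ⇒ ¬χ) ⇒ ((¬ψ ≡ ψ) ⊕ ¬ψ)) = 1 − 0.31 = 0.69
¬¬((((χ ⇒ ψ) ⇒ φ) ⇒ ¬χ) ⇒ ((¬ψ ≡ ψ) ⊕ ¬ψ)) = 1 − 0.69 = 0.31
¬¬¬((((χ ⇒ ψ) ⇒ φ) ⇒ ¬χ) ⇒ ((¬ψ ≡ ψ) ⊕ ¬ψ)) = 1 − 0.31 = 0.69

0.69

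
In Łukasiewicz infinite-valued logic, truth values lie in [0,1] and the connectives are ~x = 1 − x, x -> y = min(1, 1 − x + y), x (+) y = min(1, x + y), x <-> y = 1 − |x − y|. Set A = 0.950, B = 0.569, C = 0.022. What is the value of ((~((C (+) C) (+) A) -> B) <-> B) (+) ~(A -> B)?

0.950

C (+) C = min(1, 0.022 + 0.022) = min(1, 0.044) = 0.044
(C (+) C) (+) A = min(1, 0.044 + 0.950) = min(1, 0.994) = 0.994
~((C (+) C) (+) A) = 1 − 0.994 = 0.006
~((C (+) C) (+) A) -> B = min(1, 1 − 0.006 + 0.569) = min(1, 1.563) = 1.000
(~((C (+) C) (+) A) -> B) <-> B = 1 − |1.000 − 0.569| = 1 − 0.431 = 0.569
A -> B = min(1, 1 − 0.950 + 0.569) = min(1, 0.619) = 0.619
~(A -> B) = 1 − 0.619 = 0.381
((~((C (+) C) (+) A) -> B) <-> B) (+) ~(A -> B) = min(1, 0.569 + 0.381) = min(1, 0.950) = 0.950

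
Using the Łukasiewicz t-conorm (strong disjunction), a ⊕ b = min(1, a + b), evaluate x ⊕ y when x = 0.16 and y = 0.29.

x ⊕ y = min(1, 0.16 + 0.29) = min(1, 0.45) = 0.45
For comparison, the Gödel t-conorm max(a, b) would give 0.29.

0.45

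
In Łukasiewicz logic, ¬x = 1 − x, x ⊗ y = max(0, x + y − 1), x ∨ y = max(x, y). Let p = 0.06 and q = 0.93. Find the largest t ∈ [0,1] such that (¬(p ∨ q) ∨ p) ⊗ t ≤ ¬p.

p ∨ q = max(0.06, 0.93) = 0.93
¬(p ∨ q) = 1 − 0.93 = 0.07
¬(p ∨ q) ∨ p = max(0.07, 0.06) = 0.07
So the left factor is ¬(p ∨ q) ∨ p = 0.07.
¬p = 1 − 0.06 = 0.94
So the right-hand bound is ¬p = 0.94.
The residuum of the Łukasiewicz t-norm gives the supremum: min(1, 1 − 0.07 + 0.94).
1 − 0.07 + 0.94 = 1.87, so t = min(1, 1.87) = 1.00.
Check: 0.07 ⊗ 1.00 = max(0, 0.07) = 0.07 ≤ 0.94.

1.00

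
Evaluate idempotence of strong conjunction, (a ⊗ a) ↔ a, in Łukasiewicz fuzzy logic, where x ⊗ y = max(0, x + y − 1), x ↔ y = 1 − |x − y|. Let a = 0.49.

0.51

a ⊗ a = max(0, 0.49 + 0.49 − 1) = max(0, -0.02) = 0.00
(a ⊗ a) ↔ a = 1 − |0.00 − 0.49| = 1 − 0.49 = 0.51
(The value 0.51 < 1 shows this instance is not satisfied; fails in Ł∞ since a ⊗ a = max(0, 2a−1) ≠ a in general.)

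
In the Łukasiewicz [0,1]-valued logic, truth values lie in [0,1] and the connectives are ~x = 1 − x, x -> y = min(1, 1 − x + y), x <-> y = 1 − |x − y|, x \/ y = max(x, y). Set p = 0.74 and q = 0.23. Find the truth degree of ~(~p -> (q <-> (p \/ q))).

0.00

~p = 1 − 0.74 = 0.26
p \/ q = max(0.74, 0.23) = 0.74
q <-> (p \/ q) = 1 − |0.23 − 0.74| = 1 − 0.51 = 0.49
~p -> (q <-> (p \/ q)) = min(1, 1 − 0.26 + 0.49) = min(1, 1.23) = 1.00
~(~p -> (q <-> (p \/ q))) = 1 − 1.00 = 0.00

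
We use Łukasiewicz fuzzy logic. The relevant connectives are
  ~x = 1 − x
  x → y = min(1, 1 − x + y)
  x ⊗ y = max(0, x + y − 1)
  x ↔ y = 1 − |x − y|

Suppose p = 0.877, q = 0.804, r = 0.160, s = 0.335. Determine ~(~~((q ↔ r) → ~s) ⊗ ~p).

q ↔ r = 1 − |0.804 − 0.160| = 1 − 0.644 = 0.356
~s = 1 − 0.335 = 0.665
(q ↔ r) → ~s = min(1, 1 − 0.356 + 0.665) = min(1, 1.309) = 1.000
~((q ↔ r) → ~s) = 1 − 1.000 = 0.000
~~((q ↔ r) → ~s) = 1 − 0.000 = 1.000
~p = 1 − 0.877 = 0.123
~~((q ↔ r) → ~s) ⊗ ~p = max(0, 1.000 + 0.123 − 1) = max(0, 0.123) = 0.123
~(~~((q ↔ r) → ~s) ⊗ ~p) = 1 − 0.123 = 0.877

0.877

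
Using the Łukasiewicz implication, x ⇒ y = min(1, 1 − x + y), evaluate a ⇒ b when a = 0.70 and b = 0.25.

a ⇒ b = min(1, 1 − 0.70 + 0.25) = min(1, 0.55) = 0.55
For comparison, the Gödel implication (1 if x ≤ y else y) would give 0.25.

0.55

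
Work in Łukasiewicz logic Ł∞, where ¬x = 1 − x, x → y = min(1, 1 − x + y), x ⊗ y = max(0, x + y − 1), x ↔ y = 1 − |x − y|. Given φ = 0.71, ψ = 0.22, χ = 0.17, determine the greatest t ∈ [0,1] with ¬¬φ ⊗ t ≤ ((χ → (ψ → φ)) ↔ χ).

¬φ = 1 − 0.71 = 0.29
¬¬φ = 1 − 0.29 = 0.71
So the left factor is ¬¬φ = 0.71.
ψ → φ = min(1, 1 − 0.22 + 0.71) = min(1, 1.49) = 1.00
χ → (ψ → φ) = min(1, 1 − 0.17 + 1.00) = min(1, 1.83) = 1.00
(χ → (ψ → φ)) ↔ χ = 1 − |1.00 − 0.17| = 1 − 0.83 = 0.17
So the right-hand bound is (χ → (ψ → φ)) ↔ χ = 0.17.
The residuum of the Łukasiewicz t-norm gives the supremum: min(1, 1 − 0.71 + 0.17).
1 − 0.71 + 0.17 = 0.46, so t = min(1, 0.46) = 0.46.
Check: 0.71 ⊗ 0.46 = max(0, 0.17) = 0.17 ≤ 0.17.

0.46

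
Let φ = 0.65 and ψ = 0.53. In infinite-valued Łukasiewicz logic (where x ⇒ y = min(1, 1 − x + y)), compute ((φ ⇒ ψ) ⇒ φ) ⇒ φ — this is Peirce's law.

φ ⇒ ψ = min(1, 1 − 0.65 + 0.53) = min(1, 0.88) = 0.88
(φ ⇒ ψ) ⇒ φ = min(1, 1 − 0.88 + 0.65) = min(1, 0.77) = 0.77
((φ ⇒ ψ) ⇒ φ) ⇒ φ = min(1, 1 − 0.77 + 0.65) = min(1, 0.88) = 0.88
(The value 0.88 < 1 shows this instance is not satisfied; not a Ł∞-tautology in general.)

0.88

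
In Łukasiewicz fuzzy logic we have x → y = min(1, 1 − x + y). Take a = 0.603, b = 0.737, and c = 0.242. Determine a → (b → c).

0.902

b → c = min(1, 1 − 0.737 + 0.242) = min(1, 0.505) = 0.505
a → (b → c) = min(1, 1 − 0.603 + 0.505) = min(1, 0.902) = 0.902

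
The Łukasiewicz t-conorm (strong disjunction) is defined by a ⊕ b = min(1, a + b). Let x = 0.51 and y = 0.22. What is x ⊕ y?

0.73

x ⊕ y = min(1, 0.51 + 0.22) = min(1, 0.73) = 0.73
For comparison, the Gödel t-conorm max(a, b) would give 0.51.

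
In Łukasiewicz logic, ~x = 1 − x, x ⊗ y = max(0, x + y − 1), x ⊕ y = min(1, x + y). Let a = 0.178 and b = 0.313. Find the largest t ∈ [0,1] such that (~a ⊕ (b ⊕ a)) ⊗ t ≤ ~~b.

0.313

~a = 1 − 0.178 = 0.822
b ⊕ a = min(1, 0.313 + 0.178) = min(1, 0.491) = 0.491
~a ⊕ (b ⊕ a) = min(1, 0.822 + 0.491) = min(1, 1.313) = 1.000
So the left factor is ~a ⊕ (b ⊕ a) = 1.000.
~b = 1 − 0.313 = 0.687
~~b = 1 − 0.687 = 0.313
So the right-hand bound is ~~b = 0.313.
The residuum of the Łukasiewicz t-norm gives the supremum: min(1, 1 − 1.000 + 0.313).
1 − 1.000 + 0.313 = 0.313, so t = min(1, 0.313) = 0.313.
Check: 1.000 ⊗ 0.313 = max(0, 0.313) = 0.313 ≤ 0.313.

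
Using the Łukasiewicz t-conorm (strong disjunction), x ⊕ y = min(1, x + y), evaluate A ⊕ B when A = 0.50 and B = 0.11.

A ⊕ B = min(1, 0.50 + 0.11) = min(1, 0.61) = 0.61
For comparison, the Gödel t-conorm max(x, y) would give 0.50.

0.61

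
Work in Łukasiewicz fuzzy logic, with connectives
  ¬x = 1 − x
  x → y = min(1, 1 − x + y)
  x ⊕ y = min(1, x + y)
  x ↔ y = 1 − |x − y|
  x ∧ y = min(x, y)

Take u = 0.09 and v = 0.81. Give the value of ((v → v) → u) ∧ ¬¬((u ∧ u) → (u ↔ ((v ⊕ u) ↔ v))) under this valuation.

v → v = min(1, 1 − 0.81 + 0.81) = min(1, 1.00) = 1.00
(v → v) → u = min(1, 1 − 1.00 + 0.09) = min(1, 0.09) = 0.09
u ∧ u = min(0.09, 0.09) = 0.09
v ⊕ u = min(1, 0.81 + 0.09) = min(1, 0.90) = 0.90
(v ⊕ u) ↔ v = 1 − |0.90 − 0.81| = 1 − 0.09 = 0.91
u ↔ ((v ⊕ u) ↔ v) = 1 − |0.09 − 0.91| = 1 − 0.82 = 0.18
(u ∧ u) → (u ↔ ((v ⊕ u) ↔ v)) = min(1, 1 − 0.09 + 0.18) = min(1, 1.09) = 1.00
¬((u ∧ u) → (u ↔ ((v ⊕ u) ↔ v))) = 1 − 1.00 = 0.00
¬¬((u ∧ u) → (u ↔ ((v ⊕ u) ↔ v))) = 1 − 0.00 = 1.00
((v → v) → u) ∧ ¬¬((u ∧ u) → (u ↔ ((v ⊕ u) ↔ v))) = min(0.09, 1.00) = 0.09

0.09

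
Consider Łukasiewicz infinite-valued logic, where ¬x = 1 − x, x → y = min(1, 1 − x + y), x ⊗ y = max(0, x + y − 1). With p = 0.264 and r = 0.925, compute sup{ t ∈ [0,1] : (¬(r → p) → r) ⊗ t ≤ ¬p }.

r → p = min(1, 1 − 0.925 + 0.264) = min(1, 0.339) = 0.339
¬(r → p) = 1 − 0.339 = 0.661
¬(r → p) → r = min(1, 1 − 0.661 + 0.925) = min(1, 1.264) = 1.000
So the left factor is ¬(r → p) → r = 1.000.
¬p = 1 − 0.264 = 0.736
So the right-hand bound is ¬p = 0.736.
The residuum of the Łukasiewicz t-norm gives the supremum: min(1, 1 − 1.000 + 0.736).
1 − 1.000 + 0.736 = 0.736, so t = min(1, 0.736) = 0.736.
Check: 1.000 ⊗ 0.736 = max(0, 0.736) = 0.736 ≤ 0.736.

0.736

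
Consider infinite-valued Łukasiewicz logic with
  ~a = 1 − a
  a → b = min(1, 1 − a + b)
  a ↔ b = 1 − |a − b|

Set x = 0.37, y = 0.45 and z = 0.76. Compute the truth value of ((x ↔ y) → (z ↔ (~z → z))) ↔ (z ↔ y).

0.85

x ↔ y = 1 − |0.37 − 0.45| = 1 − 0.08 = 0.92
~z = 1 − 0.76 = 0.24
~z → z = min(1, 1 − 0.24 + 0.76) = min(1, 1.52) = 1.00
z ↔ (~z → z) = 1 − |0.76 − 1.00| = 1 − 0.24 = 0.76
(x ↔ y) → (z ↔ (~z → z)) = min(1, 1 − 0.92 + 0.76) = min(1, 0.84) = 0.84
z ↔ y = 1 − |0.76 − 0.45| = 1 − 0.31 = 0.69
((x ↔ y) → (z ↔ (~z → z))) ↔ (z ↔ y) = 1 − |0.84 − 0.69| = 1 − 0.15 = 0.85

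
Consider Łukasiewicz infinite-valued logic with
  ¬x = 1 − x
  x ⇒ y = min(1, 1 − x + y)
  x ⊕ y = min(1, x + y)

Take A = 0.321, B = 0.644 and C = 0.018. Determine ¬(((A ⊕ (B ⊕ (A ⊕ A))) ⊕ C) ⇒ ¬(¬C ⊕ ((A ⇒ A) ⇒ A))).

A ⊕ A = min(1, 0.321 + 0.321) = min(1, 0.642) = 0.642
B ⊕ (A ⊕ A) = min(1, 0.644 + 0.642) = min(1, 1.286) = 1.000
A ⊕ (B ⊕ (A ⊕ A)) = min(1, 0.321 + 1.000) = min(1, 1.321) = 1.000
(A ⊕ (B ⊕ (A ⊕ A))) ⊕ C = min(1, 1.000 + 0.018) = min(1, 1.018) = 1.000
¬C = 1 − 0.018 = 0.982
A ⇒ A = min(1, 1 − 0.321 + 0.321) = min(1, 1.000) = 1.000
(A ⇒ A) ⇒ A = min(1, 1 − 1.000 + 0.321) = min(1, 0.321) = 0.321
¬C ⊕ ((A ⇒ A) ⇒ A) = min(1, 0.982 + 0.321) = min(1, 1.303) = 1.000
¬(¬C ⊕ ((A ⇒ A) ⇒ A)) = 1 − 1.000 = 0.000
((A ⊕ (B ⊕ (A ⊕ A))) ⊕ C) ⇒ ¬(¬C ⊕ ((A ⇒ A) ⇒ A)) = min(1, 1 − 1.000 + 0.000) = min(1, 0.000) = 0.000
¬(((A ⊕ (B ⊕ (A ⊕ A))) ⊕ C) ⇒ ¬(¬C ⊕ ((A ⇒ A) ⇒ A))) = 1 − 0.000 = 1.000

1.000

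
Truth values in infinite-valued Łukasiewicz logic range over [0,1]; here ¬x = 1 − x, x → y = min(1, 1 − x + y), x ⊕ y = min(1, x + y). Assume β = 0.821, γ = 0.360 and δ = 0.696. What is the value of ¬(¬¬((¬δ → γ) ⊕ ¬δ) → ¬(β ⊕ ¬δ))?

1.000

¬δ = 1 − 0.696 = 0.304
¬δ → γ = min(1, 1 − 0.304 + 0.360) = min(1, 1.056) = 1.000
(¬δ → γ) ⊕ ¬δ = min(1, 1.000 + 0.304) = min(1, 1.304) = 1.000
¬((¬δ → γ) ⊕ ¬δ) = 1 − 1.000 = 0.000
¬¬((¬δ → γ) ⊕ ¬δ) = 1 − 0.000 = 1.000
β ⊕ ¬δ = min(1, 0.821 + 0.304) = min(1, 1.125) = 1.000
¬(β ⊕ ¬δ) = 1 − 1.000 = 0.000
¬¬((¬δ → γ) ⊕ ¬δ) → ¬(β ⊕ ¬δ) = min(1, 1 − 1.000 + 0.000) = min(1, 0.000) = 0.000
¬(¬¬((¬δ → γ) ⊕ ¬δ) → ¬(β ⊕ ¬δ)) = 1 − 0.000 = 1.000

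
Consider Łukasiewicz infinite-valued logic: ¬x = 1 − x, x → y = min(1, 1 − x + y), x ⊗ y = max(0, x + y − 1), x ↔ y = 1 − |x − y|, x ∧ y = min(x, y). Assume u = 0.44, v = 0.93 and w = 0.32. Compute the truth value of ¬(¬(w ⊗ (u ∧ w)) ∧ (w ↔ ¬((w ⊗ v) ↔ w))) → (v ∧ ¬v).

u ∧ w = min(0.44, 0.32) = 0.32
w ⊗ (u ∧ w) = max(0, 0.32 + 0.32 − 1) = max(0, -0.36) = 0.00
¬(w ⊗ (u ∧ w)) = 1 − 0.00 = 1.00
w ⊗ v = max(0, 0.32 + 0.93 − 1) = max(0, 0.25) = 0.25
(w ⊗ v) ↔ w = 1 − |0.25 − 0.32| = 1 − 0.07 = 0.93
¬((w ⊗ v) ↔ w) = 1 − 0.93 = 0.07
w ↔ ¬((w ⊗ v) ↔ w) = 1 − |0.32 − 0.07| = 1 − 0.25 = 0.75
¬(w ⊗ (u ∧ w)) ∧ (w ↔ ¬((w ⊗ v) ↔ w)) = min(1.00, 0.75) = 0.75
¬(¬(w ⊗ (u ∧ w)) ∧ (w ↔ ¬((w ⊗ v) ↔ w))) = 1 − 0.75 = 0.25
¬v = 1 − 0.93 = 0.07
v ∧ ¬v = min(0.93, 0.07) = 0.07
¬(¬(w ⊗ (u ∧ w)) ∧ (w ↔ ¬((w ⊗ v) ↔ w))) → (v ∧ ¬v) = min(1, 1 − 0.25 + 0.07) = min(1, 0.82) = 0.82

0.82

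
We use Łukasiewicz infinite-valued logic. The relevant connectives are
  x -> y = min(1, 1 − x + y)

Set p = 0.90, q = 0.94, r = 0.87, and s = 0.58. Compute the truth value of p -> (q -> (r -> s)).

0.87

r -> s = min(1, 1 − 0.87 + 0.58) = min(1, 0.71) = 0.71
q -> (r -> s) = min(1, 1 − 0.94 + 0.71) = min(1, 0.77) = 0.77
p -> (q -> (r -> s)) = min(1, 1 − 0.90 + 0.77) = min(1, 0.87) = 0.87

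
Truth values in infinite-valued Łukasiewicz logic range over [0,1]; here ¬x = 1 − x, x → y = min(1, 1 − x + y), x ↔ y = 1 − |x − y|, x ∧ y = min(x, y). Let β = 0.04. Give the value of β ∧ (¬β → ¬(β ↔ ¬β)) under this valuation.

0.04

¬β = 1 − 0.04 = 0.96
β ↔ ¬β = 1 − |0.04 − 0.96| = 1 − 0.92 = 0.08
¬(β ↔ ¬β) = 1 − 0.08 = 0.92
¬β → ¬(β ↔ ¬β) = min(1, 1 − 0.96 + 0.92) = min(1, 0.96) = 0.96
β ∧ (¬β → ¬(β ↔ ¬β)) = min(0.04, 0.96) = 0.04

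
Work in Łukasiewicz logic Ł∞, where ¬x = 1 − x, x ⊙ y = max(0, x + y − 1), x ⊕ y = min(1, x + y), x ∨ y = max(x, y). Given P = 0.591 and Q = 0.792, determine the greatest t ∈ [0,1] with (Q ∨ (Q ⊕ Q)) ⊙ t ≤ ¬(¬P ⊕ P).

Q ⊕ Q = min(1, 0.792 + 0.792) = min(1, 1.584) = 1.000
Q ∨ (Q ⊕ Q) = max(0.792, 1.000) = 1.000
So the left factor is Q ∨ (Q ⊕ Q) = 1.000.
¬P = 1 − 0.591 = 0.409
¬P ⊕ P = min(1, 0.409 + 0.591) = min(1, 1.000) = 1.000
¬(¬P ⊕ P) = 1 − 1.000 = 0.000
So the right-hand bound is ¬(¬P ⊕ P) = 0.000.
The residuum of the Łukasiewicz t-norm gives the supremum: min(1, 1 − 1.000 + 0.000).
1 − 1.000 + 0.000 = 0.000, so t = min(1, 0.000) = 0.000.
Check: 1.000 ⊙ 0.000 = max(0, 0.000) = 0.000 ≤ 0.000.

0.000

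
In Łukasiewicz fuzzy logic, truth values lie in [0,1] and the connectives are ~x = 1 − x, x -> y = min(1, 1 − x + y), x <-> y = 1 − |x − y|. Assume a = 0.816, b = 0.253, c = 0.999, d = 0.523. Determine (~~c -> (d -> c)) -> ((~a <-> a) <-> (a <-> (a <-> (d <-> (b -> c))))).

~c = 1 − 0.999 = 0.001
~~c = 1 − 0.001 = 0.999
d -> c = min(1, 1 − 0.523 + 0.999) = min(1, 1.476) = 1.000
~~c -> (d -> c) = min(1, 1 − 0.999 + 1.000) = min(1, 1.001) = 1.000
~a = 1 − 0.816 = 0.184
~a <-> a = 1 − |0.184 − 0.816| = 1 − 0.632 = 0.368
b -> c = min(1, 1 − 0.253 + 0.999) = min(1, 1.746) = 1.000
d <-> (b -> c) = 1 − |0.523 − 1.000| = 1 − 0.477 = 0.523
a <-> (d <-> (b -> c)) = 1 − |0.816 − 0.523| = 1 − 0.293 = 0.707
a <-> (a <-> (d <-> (b -> c))) = 1 − |0.816 − 0.707| = 1 − 0.109 = 0.891
(~a <-> a) <-> (a <-> (a <-> (d <-> (b -> c)))) = 1 − |0.368 − 0.891| = 1 − 0.523 = 0.477
(~~c -> (d -> c)) -> ((~a <-> a) <-> (a <-> (a <-> (d <-> (b -> c))))) = min(1, 1 − 1.000 + 0.477) = min(1, 0.477) = 0.477

0.477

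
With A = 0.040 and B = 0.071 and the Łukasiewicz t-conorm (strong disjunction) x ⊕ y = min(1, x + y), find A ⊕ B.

0.111

A ⊕ B = min(1, 0.040 + 0.071) = min(1, 0.111) = 0.111
For comparison, the Gödel t-conorm max(x, y) would give 0.071.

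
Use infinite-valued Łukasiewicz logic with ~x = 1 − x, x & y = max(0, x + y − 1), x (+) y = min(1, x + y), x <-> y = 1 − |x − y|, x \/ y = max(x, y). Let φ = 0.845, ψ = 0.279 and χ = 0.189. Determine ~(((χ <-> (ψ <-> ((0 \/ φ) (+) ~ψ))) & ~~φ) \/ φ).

0 \/ φ = max(0.000, 0.845) = 0.845
~ψ = 1 − 0.279 = 0.721
(0 \/ φ) (+) ~ψ = min(1, 0.845 + 0.721) = min(1, 1.566) = 1.000
ψ <-> ((0 \/ φ) (+) ~ψ) = 1 − |0.279 − 1.000| = 1 − 0.721 = 0.279
χ <-> (ψ <-> ((0 \/ φ) (+) ~ψ)) = 1 − |0.189 − 0.279| = 1 − 0.090 = 0.910
~φ = 1 − 0.845 = 0.155
~~φ = 1 − 0.155 = 0.845
(χ <-> (ψ <-> ((0 \/ φ) (+) ~ψ))) & ~~φ = max(0, 0.910 + 0.845 − 1) = max(0, 0.755) = 0.755
((χ <-> (ψ <-> ((0 \/ φ) (+) ~ψ))) & ~~φ) \/ φ = max(0.755, 0.845) = 0.845
~(((χ <-> (ψ <-> ((0 \/ φ) (+) ~ψ))) & ~~φ) \/ φ) = 1 − 0.845 = 0.155

0.155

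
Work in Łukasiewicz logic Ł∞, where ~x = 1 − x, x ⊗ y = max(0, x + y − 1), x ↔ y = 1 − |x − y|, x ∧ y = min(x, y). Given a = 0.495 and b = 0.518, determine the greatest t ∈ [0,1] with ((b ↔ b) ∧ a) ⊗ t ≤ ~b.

b ↔ b = 1 − |0.518 − 0.518| = 1 − 0.000 = 1.000
(b ↔ b) ∧ a = min(1.000, 0.495) = 0.495
So the left factor is (b ↔ b) ∧ a = 0.495.
~b = 1 − 0.518 = 0.482
So the right-hand bound is ~b = 0.482.
The residuum of the Łukasiewicz t-norm gives the supremum: min(1, 1 − 0.495 + 0.482).
1 − 0.495 + 0.482 = 0.987, so t = min(1, 0.987) = 0.987.
Check: 0.495 ⊗ 0.987 = max(0, 0.482) = 0.482 ≤ 0.482.

0.987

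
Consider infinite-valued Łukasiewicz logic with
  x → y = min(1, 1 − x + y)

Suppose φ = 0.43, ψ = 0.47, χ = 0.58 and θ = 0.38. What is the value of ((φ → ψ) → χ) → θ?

0.80

φ → ψ = min(1, 1 − 0.43 + 0.47) = min(1, 1.04) = 1.00
(φ → ψ) → χ = min(1, 1 − 1.00 + 0.58) = min(1, 0.58) = 0.58
((φ → ψ) → χ) → θ = min(1, 1 − 0.58 + 0.38) = min(1, 0.80) = 0.80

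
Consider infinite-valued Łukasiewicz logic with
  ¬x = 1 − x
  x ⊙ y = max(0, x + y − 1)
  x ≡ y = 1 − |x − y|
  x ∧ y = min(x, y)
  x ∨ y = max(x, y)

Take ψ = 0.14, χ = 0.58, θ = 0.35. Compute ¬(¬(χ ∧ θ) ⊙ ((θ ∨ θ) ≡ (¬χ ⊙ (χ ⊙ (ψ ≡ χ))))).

0.70

χ ∧ θ = min(0.58, 0.35) = 0.35
¬(χ ∧ θ) = 1 − 0.35 = 0.65
θ ∨ θ = max(0.35, 0.35) = 0.35
¬χ = 1 − 0.58 = 0.42
ψ ≡ χ = 1 − |0.14 − 0.58| = 1 − 0.44 = 0.56
χ ⊙ (ψ ≡ χ) = max(0, 0.58 + 0.56 − 1) = max(0, 0.14) = 0.14
¬χ ⊙ (χ ⊙ (ψ ≡ χ)) = max(0, 0.42 + 0.14 − 1) = max(0, -0.44) = 0.00
(θ ∨ θ) ≡ (¬χ ⊙ (χ ⊙ (ψ ≡ χ))) = 1 − |0.35 − 0.00| = 1 − 0.35 = 0.65
¬(χ ∧ θ) ⊙ ((θ ∨ θ) ≡ (¬χ ⊙ (χ ⊙ (ψ ≡ χ)))) = max(0, 0.65 + 0.65 − 1) = max(0, 0.30) = 0.30
¬(¬(χ ∧ θ) ⊙ ((θ ∨ θ) ≡ (¬χ ⊙ (χ ⊙ (ψ ≡ χ))))) = 1 − 0.30 = 0.70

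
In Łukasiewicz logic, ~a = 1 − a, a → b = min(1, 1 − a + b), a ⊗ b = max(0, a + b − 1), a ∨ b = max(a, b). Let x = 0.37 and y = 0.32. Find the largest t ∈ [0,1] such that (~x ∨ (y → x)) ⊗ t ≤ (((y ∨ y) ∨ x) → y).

~x = 1 − 0.37 = 0.63
y → x = min(1, 1 − 0.32 + 0.37) = min(1, 1.05) = 1.00
~x ∨ (y → x) = max(0.63, 1.00) = 1.00
So the left factor is ~x ∨ (y → x) = 1.00.
y ∨ y = max(0.32, 0.32) = 0.32
(y ∨ y) ∨ x = max(0.32, 0.37) = 0.37
((y ∨ y) ∨ x) → y = min(1, 1 − 0.37 + 0.32) = min(1, 0.95) = 0.95
So the right-hand bound is ((y ∨ y) ∨ x) → y = 0.95.
The residuum of the Łukasiewicz t-norm gives the supremum: min(1, 1 − 1.00 + 0.95).
1 − 1.00 + 0.95 = 0.95, so t = min(1, 0.95) = 0.95.
Check: 1.00 ⊗ 0.95 = max(0, 0.95) = 0.95 ≤ 0.95.

0.95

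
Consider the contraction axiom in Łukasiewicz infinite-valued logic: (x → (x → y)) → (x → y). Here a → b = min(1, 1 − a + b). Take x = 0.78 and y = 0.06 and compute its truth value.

0.78

x → y = min(1, 1 − 0.78 + 0.06) = min(1, 0.28) = 0.28
x → (x → y) = min(1, 1 − 0.78 + 0.28) = min(1, 0.50) = 0.50
(x → (x → y)) → (x → y) = min(1, 1 − 0.50 + 0.28) = min(1, 0.78) = 0.78
(The value 0.78 < 1 shows this instance is not satisfied; fails in Ł∞ (the t-norm is not idempotent).)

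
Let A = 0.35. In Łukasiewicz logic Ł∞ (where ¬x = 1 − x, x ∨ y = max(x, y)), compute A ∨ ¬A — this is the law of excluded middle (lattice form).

¬A = 1 − 0.35 = 0.65
A ∨ ¬A = max(0.35, 0.65) = 0.65
(The value 0.65 < 1 shows this instance is not satisfied; not a Ł∞-tautology — its value is max(a, 1−a).)

0.65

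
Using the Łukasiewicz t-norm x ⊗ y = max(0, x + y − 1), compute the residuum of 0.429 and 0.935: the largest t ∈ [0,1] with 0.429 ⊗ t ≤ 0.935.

1.000

The residuum of the Łukasiewicz t-norm gives the supremum: min(1, 1 − 0.429 + 0.935).
1 − 0.429 + 0.935 = 1.506, so t = min(1, 1.506) = 1.000.
Check: 0.429 ⊗ 1.000 = max(0, 0.429) = 0.429 ≤ 0.935.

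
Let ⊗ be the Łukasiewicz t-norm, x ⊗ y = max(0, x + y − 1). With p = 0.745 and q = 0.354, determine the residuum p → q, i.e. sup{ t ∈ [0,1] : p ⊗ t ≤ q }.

The residuum of the Łukasiewicz t-norm gives the supremum: min(1, 1 − 0.745 + 0.354).
1 − 0.745 + 0.354 = 0.609, so t = min(1, 0.609) = 0.609.
Check: 0.745 ⊗ 0.609 = max(0, 0.354) = 0.354 ≤ 0.354.

0.609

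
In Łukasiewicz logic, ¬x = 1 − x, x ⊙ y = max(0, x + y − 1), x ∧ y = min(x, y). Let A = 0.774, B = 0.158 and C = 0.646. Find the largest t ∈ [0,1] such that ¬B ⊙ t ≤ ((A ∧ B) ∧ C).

0.316

¬B = 1 − 0.158 = 0.842
So the left factor is ¬B = 0.842.
A ∧ B = min(0.774, 0.158) = 0.158
(A ∧ B) ∧ C = min(0.158, 0.646) = 0.158
So the right-hand bound is (A ∧ B) ∧ C = 0.158.
The residuum of the Łukasiewicz t-norm gives the supremum: min(1, 1 − 0.842 + 0.158).
1 − 0.842 + 0.158 = 0.316, so t = min(1, 0.316) = 0.316.
Check: 0.842 ⊙ 0.316 = max(0, 0.158) = 0.158 ≤ 0.158.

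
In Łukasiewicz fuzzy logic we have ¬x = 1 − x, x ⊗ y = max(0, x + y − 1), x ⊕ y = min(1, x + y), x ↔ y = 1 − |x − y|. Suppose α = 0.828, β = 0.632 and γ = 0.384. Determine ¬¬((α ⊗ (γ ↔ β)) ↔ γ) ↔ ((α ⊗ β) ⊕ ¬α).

0.828

γ ↔ β = 1 − |0.384 − 0.632| = 1 − 0.248 = 0.752
α ⊗ (γ ↔ β) = max(0, 0.828 + 0.752 − 1) = max(0, 0.580) = 0.580
(α ⊗ (γ ↔ β)) ↔ γ = 1 − |0.580 − 0.384| = 1 − 0.196 = 0.804
¬((α ⊗ (γ ↔ β)) ↔ γ) = 1 − 0.804 = 0.196
¬¬((α ⊗ (γ ↔ β)) ↔ γ) = 1 − 0.196 = 0.804
α ⊗ β = max(0, 0.828 + 0.632 − 1) = max(0, 0.460) = 0.460
¬α = 1 − 0.828 = 0.172
(α ⊗ β) ⊕ ¬α = min(1, 0.460 + 0.172) = min(1, 0.632) = 0.632
¬¬((α ⊗ (γ ↔ β)) ↔ γ) ↔ ((α ⊗ β) ⊕ ¬α) = 1 − |0.804 − 0.632| = 1 − 0.172 = 0.828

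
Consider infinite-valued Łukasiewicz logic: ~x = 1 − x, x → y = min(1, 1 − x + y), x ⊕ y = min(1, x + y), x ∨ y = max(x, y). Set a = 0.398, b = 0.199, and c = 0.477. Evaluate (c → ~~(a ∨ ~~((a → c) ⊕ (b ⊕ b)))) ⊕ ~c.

a → c = min(1, 1 − 0.398 + 0.477) = min(1, 1.079) = 1.000
b ⊕ b = min(1, 0.199 + 0.199) = min(1, 0.398) = 0.398
(a → c) ⊕ (b ⊕ b) = min(1, 1.000 + 0.398) = min(1, 1.398) = 1.000
~((a → c) ⊕ (b ⊕ b)) = 1 − 1.000 = 0.000
~~((a → c) ⊕ (b ⊕ b)) = 1 − 0.000 = 1.000
a ∨ ~~((a → c) ⊕ (b ⊕ b)) = max(0.398, 1.000) = 1.000
~(a ∨ ~~((a → c) ⊕ (b ⊕ b))) = 1 − 1.000 = 0.000
~~(a ∨ ~~((a → c) ⊕ (b ⊕ b))) = 1 − 0.000 = 1.000
c → ~~(a ∨ ~~((a → c) ⊕ (b ⊕ b))) = min(1, 1 − 0.477 + 1.000) = min(1, 1.523) = 1.000
~c = 1 − 0.477 = 0.523
(c → ~~(a ∨ ~~((a → c) ⊕ (b ⊕ b)))) ⊕ ~c = min(1, 1.000 + 0.523) = min(1, 1.523) = 1.000

1.000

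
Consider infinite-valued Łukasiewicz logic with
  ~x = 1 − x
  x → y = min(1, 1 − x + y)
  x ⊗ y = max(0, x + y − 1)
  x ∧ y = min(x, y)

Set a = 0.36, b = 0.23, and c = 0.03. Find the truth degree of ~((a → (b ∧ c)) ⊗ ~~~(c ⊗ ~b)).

b ∧ c = min(0.23, 0.03) = 0.03
a → (b ∧ c) = min(1, 1 − 0.36 + 0.03) = min(1, 0.67) = 0.67
~b = 1 − 0.23 = 0.77
c ⊗ ~b = max(0, 0.03 + 0.77 − 1) = max(0, -0.20) = 0.00
~(c ⊗ ~b) = 1 − 0.00 = 1.00
~~(c ⊗ ~b) = 1 − 1.00 = 0.00
~~~(c ⊗ ~b) = 1 − 0.00 = 1.00
(a → (b ∧ c)) ⊗ ~~~(c ⊗ ~b) = max(0, 0.67 + 1.00 − 1) = max(0, 0.67) = 0.67
~((a → (b ∧ c)) ⊗ ~~~(c ⊗ ~b)) = 1 − 0.67 = 0.33

0.33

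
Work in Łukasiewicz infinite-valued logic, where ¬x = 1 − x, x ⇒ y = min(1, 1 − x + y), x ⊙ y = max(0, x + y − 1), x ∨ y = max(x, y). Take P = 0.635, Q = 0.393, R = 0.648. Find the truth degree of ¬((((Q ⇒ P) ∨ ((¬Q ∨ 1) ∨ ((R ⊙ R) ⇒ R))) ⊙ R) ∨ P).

Q ⇒ P = min(1, 1 − 0.393 + 0.635) = min(1, 1.242) = 1.000
¬Q = 1 − 0.393 = 0.607
¬Q ∨ 1 = max(0.607, 1.000) = 1.000
R ⊙ R = max(0, 0.648 + 0.648 − 1) = max(0, 0.296) = 0.296
(R ⊙ R) ⇒ R = min(1, 1 − 0.296 + 0.648) = min(1, 1.352) = 1.000
(¬Q ∨ 1) ∨ ((R ⊙ R) ⇒ R) = max(1.000, 1.000) = 1.000
(Q ⇒ P) ∨ ((¬Q ∨ 1) ∨ ((R ⊙ R) ⇒ R)) = max(1.000, 1.000) = 1.000
((Q ⇒ P) ∨ ((¬Q ∨ 1) ∨ ((R ⊙ R) ⇒ R))) ⊙ R = max(0, 1.000 + 0.648 − 1) = max(0, 0.648) = 0.648
(((Q ⇒ P) ∨ ((¬Q ∨ 1) ∨ ((R ⊙ R) ⇒ R))) ⊙ R) ∨ P = max(0.648, 0.635) = 0.648
¬((((Q ⇒ P) ∨ ((¬Q ∨ 1) ∨ ((R ⊙ R) ⇒ R))) ⊙ R) ∨ P) = 1 − 0.648 = 0.352

0.352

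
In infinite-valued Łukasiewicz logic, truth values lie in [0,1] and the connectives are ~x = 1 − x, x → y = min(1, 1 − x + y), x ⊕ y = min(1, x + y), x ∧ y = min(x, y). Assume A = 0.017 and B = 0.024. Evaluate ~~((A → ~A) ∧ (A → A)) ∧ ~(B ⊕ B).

0.952

~A = 1 − 0.017 = 0.983
A → ~A = min(1, 1 − 0.017 + 0.983) = min(1, 1.966) = 1.000
A → A = min(1, 1 − 0.017 + 0.017) = min(1, 1.000) = 1.000
(A → ~A) ∧ (A → A) = min(1.000, 1.000) = 1.000
~((A → ~A) ∧ (A → A)) = 1 − 1.000 = 0.000
~~((A → ~A) ∧ (A → A)) = 1 − 0.000 = 1.000
B ⊕ B = min(1, 0.024 + 0.024) = min(1, 0.048) = 0.048
~(B ⊕ B) = 1 − 0.048 = 0.952
~~((A → ~A) ∧ (A → A)) ∧ ~(B ⊕ B) = min(1.000, 0.952) = 0.952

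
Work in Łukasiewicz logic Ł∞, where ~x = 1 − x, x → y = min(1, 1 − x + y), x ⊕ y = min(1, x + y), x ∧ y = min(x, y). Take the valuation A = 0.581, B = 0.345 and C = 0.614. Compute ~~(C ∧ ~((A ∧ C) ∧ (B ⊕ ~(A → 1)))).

A ∧ C = min(0.581, 0.614) = 0.581
A → 1 = min(1, 1 − 0.581 + 1.000) = min(1, 1.419) = 1.000
~(A → 1) = 1 − 1.000 = 0.000
B ⊕ ~(A → 1) = min(1, 0.345 + 0.000) = min(1, 0.345) = 0.345
(A ∧ C) ∧ (B ⊕ ~(A → 1)) = min(0.581, 0.345) = 0.345
~((A ∧ C) ∧ (B ⊕ ~(A → 1))) = 1 − 0.345 = 0.655
C ∧ ~((A ∧ C) ∧ (B ⊕ ~(A → 1))) = min(0.614, 0.655) = 0.614
~(C ∧ ~((A ∧ C) ∧ (B ⊕ ~(A → 1)))) = 1 − 0.614 = 0.386
~~(C ∧ ~((A ∧ C) ∧ (B ⊕ ~(A → 1)))) = 1 − 0.386 = 0.614

0.614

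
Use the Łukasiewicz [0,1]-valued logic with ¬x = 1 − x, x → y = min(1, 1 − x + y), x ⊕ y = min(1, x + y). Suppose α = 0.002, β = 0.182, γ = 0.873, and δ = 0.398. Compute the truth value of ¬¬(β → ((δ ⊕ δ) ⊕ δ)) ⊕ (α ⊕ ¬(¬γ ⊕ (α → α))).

δ ⊕ δ = min(1, 0.398 + 0.398) = min(1, 0.796) = 0.796
(δ ⊕ δ) ⊕ δ = min(1, 0.796 + 0.398) = min(1, 1.194) = 1.000
β → ((δ ⊕ δ) ⊕ δ) = min(1, 1 − 0.182 + 1.000) = min(1, 1.818) = 1.000
¬(β → ((δ ⊕ δ) ⊕ δ)) = 1 − 1.000 = 0.000
¬¬(β → ((δ ⊕ δ) ⊕ δ)) = 1 − 0.000 = 1.000
¬γ = 1 − 0.873 = 0.127
α → α = min(1, 1 − 0.002 + 0.002) = min(1, 1.000) = 1.000
¬γ ⊕ (α → α) = min(1, 0.127 + 1.000) = min(1, 1.127) = 1.000
¬(¬γ ⊕ (α → α)) = 1 − 1.000 = 0.000
α ⊕ ¬(¬γ ⊕ (α → α)) = min(1, 0.002 + 0.000) = min(1, 0.002) = 0.002
¬¬(β → ((δ ⊕ δ) ⊕ δ)) ⊕ (α ⊕ ¬(¬γ ⊕ (α → α))) = min(1, 1.000 + 0.002) = min(1, 1.002) = 1.000

1.000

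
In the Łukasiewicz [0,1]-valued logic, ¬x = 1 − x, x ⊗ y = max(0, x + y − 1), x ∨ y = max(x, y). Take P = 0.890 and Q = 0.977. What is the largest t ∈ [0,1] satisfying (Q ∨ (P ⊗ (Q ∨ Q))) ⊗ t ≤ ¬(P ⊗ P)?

0.243

Q ∨ Q = max(0.977, 0.977) = 0.977
P ⊗ (Q ∨ Q) = max(0, 0.890 + 0.977 − 1) = max(0, 0.867) = 0.867
Q ∨ (P ⊗ (Q ∨ Q)) = max(0.977, 0.867) = 0.977
So the left factor is Q ∨ (P ⊗ (Q ∨ Q)) = 0.977.
P ⊗ P = max(0, 0.890 + 0.890 − 1) = max(0, 0.780) = 0.780
¬(P ⊗ P) = 1 − 0.780 = 0.220
So the right-hand bound is ¬(P ⊗ P) = 0.220.
The residuum of the Łukasiewicz t-norm gives the supremum: min(1, 1 − 0.977 + 0.220).
1 − 0.977 + 0.220 = 0.243, so t = min(1, 0.243) = 0.243.
Check: 0.977 ⊗ 0.243 = max(0, 0.220) = 0.220 ≤ 0.220.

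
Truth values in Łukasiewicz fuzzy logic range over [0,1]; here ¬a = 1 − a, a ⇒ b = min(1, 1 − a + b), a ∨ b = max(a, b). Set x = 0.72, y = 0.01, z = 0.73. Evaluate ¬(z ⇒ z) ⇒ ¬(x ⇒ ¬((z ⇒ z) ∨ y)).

1.00

z ⇒ z = min(1, 1 − 0.73 + 0.73) = min(1, 1.00) = 1.00
¬(z ⇒ z) = 1 − 1.00 = 0.00
(z ⇒ z) ∨ y = max(1.00, 0.01) = 1.00
¬((z ⇒ z) ∨ y) = 1 − 1.00 = 0.00
x ⇒ ¬((z ⇒ z) ∨ y) = min(1, 1 − 0.72 + 0.00) = min(1, 0.28) = 0.28
¬(x ⇒ ¬((z ⇒ z) ∨ y)) = 1 − 0.28 = 0.72
¬(z ⇒ z) ⇒ ¬(x ⇒ ¬((z ⇒ z) ∨ y)) = min(1, 1 − 0.00 + 0.72) = min(1, 1.72) = 1.00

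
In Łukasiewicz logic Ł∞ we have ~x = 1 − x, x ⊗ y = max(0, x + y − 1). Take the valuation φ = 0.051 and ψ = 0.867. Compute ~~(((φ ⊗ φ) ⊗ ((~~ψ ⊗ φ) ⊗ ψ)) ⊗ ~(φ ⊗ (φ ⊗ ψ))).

0.000

φ ⊗ φ = max(0, 0.051 + 0.051 − 1) = max(0, -0.898) = 0.000
~ψ = 1 − 0.867 = 0.133
~~ψ = 1 − 0.133 = 0.867
~~ψ ⊗ φ = max(0, 0.867 + 0.051 − 1) = max(0, -0.082) = 0.000
(~~ψ ⊗ φ) ⊗ ψ = max(0, 0.000 + 0.867 − 1) = max(0, -0.133) = 0.000
(φ ⊗ φ) ⊗ ((~~ψ ⊗ φ) ⊗ ψ) = max(0, 0.000 + 0.000 − 1) = max(0, -1.000) = 0.000
φ ⊗ ψ = max(0, 0.051 + 0.867 − 1) = max(0, -0.082) = 0.000
φ ⊗ (φ ⊗ ψ) = max(0, 0.051 + 0.000 − 1) = max(0, -0.949) = 0.000
~(φ ⊗ (φ ⊗ ψ)) = 1 − 0.000 = 1.000
((φ ⊗ φ) ⊗ ((~~ψ ⊗ φ) ⊗ ψ)) ⊗ ~(φ ⊗ (φ ⊗ ψ)) = max(0, 0.000 + 1.000 − 1) = max(0, 0.000) = 0.000
~(((φ ⊗ φ) ⊗ ((~~ψ ⊗ φ) ⊗ ψ)) ⊗ ~(φ ⊗ (φ ⊗ ψ))) = 1 − 0.000 = 1.000
~~(((φ ⊗ φ) ⊗ ((~~ψ ⊗ φ) ⊗ ψ)) ⊗ ~(φ ⊗ (φ ⊗ ψ))) = 1 − 1.000 = 0.000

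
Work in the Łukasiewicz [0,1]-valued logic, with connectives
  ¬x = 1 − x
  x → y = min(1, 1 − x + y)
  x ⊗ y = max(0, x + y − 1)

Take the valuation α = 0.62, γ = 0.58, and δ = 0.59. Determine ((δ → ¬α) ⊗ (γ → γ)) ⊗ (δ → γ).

¬α = 1 − 0.62 = 0.38
δ → ¬α = min(1, 1 − 0.59 + 0.38) = min(1, 0.79) = 0.79
γ → γ = min(1, 1 − 0.58 + 0.58) = min(1, 1.00) = 1.00
(δ → ¬α) ⊗ (γ → γ) = max(0, 0.79 + 1.00 − 1) = max(0, 0.79) = 0.79
δ → γ = min(1, 1 − 0.59 + 0.58) = min(1, 0.99) = 0.99
((δ → ¬α) ⊗ (γ → γ)) ⊗ (δ → γ) = max(0, 0.79 + 0.99 − 1) = max(0, 0.78) = 0.78

0.78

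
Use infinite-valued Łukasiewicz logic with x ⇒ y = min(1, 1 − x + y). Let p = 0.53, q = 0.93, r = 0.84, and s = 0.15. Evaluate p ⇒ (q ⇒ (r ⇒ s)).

0.85

r ⇒ s = min(1, 1 − 0.84 + 0.15) = min(1, 0.31) = 0.31
q ⇒ (r ⇒ s) = min(1, 1 − 0.93 + 0.31) = min(1, 0.38) = 0.38
p ⇒ (q ⇒ (r ⇒ s)) = min(1, 1 − 0.53 + 0.38) = min(1, 0.85) = 0.85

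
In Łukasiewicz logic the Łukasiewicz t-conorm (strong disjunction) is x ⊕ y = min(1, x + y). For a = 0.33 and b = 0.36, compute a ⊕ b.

a ⊕ b = min(1, 0.33 + 0.36) = min(1, 0.69) = 0.69
For comparison, the Gödel t-conorm max(x, y) would give 0.36.

0.69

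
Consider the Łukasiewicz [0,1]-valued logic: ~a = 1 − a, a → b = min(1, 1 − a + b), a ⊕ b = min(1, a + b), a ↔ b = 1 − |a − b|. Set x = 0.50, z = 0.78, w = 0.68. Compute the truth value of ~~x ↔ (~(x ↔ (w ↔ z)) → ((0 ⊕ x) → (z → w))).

~x = 1 − 0.50 = 0.50
~~x = 1 − 0.50 = 0.50
w ↔ z = 1 − |0.68 − 0.78| = 1 − 0.10 = 0.90
x ↔ (w ↔ z) = 1 − |0.50 − 0.90| = 1 − 0.40 = 0.60
~(x ↔ (w ↔ z)) = 1 − 0.60 = 0.40
0 ⊕ x = min(1, 0.00 + 0.50) = min(1, 0.50) = 0.50
z → w = min(1, 1 − 0.78 + 0.68) = min(1, 0.90) = 0.90
(0 ⊕ x) → (z → w) = min(1, 1 − 0.50 + 0.90) = min(1, 1.40) = 1.00
~(x ↔ (w ↔ z)) → ((0 ⊕ x) → (z → w)) = min(1, 1 − 0.40 + 1.00) = min(1, 1.60) = 1.00
~~x ↔ (~(x ↔ (w ↔ z)) → ((0 ⊕ x) → (z → w))) = 1 − |0.50 − 1.00| = 1 − 0.50 = 0.50

0.50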